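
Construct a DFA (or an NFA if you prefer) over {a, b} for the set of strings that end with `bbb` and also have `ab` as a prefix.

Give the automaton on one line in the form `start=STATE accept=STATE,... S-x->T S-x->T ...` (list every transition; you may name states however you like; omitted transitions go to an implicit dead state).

start=q0 accept=q6 q0-a->q1 q0-b->q2 q1-a->q2 q1-b->q3 q2-a->q2 q2-b->q2 q3-a->q4 q3-b->q5 q4-a->q4 q4-b->q3 q5-a->q4 q5-b->q6 q6-a->q4 q6-b->q6

Handle the two conditions separately and then intersect. The first has 4 states tracking how much of the suffix `bbb` has currently been matched; the second has 4 states tracking whether the input so far still matches the prefix `ab`. A product state is a pair (one from each), accepting exactly when both do. After merging equivalent states the machine shrinks.
7 states suffice.
        a   b  
>  q0   q1  q2 
   q1   q2  q3 
   q2   q2  q2 
   q3   q4  q5 
   q4   q4  q3 
   q5   q4  q6 
 * q6   q4  q6 
(> = start, * = accepting)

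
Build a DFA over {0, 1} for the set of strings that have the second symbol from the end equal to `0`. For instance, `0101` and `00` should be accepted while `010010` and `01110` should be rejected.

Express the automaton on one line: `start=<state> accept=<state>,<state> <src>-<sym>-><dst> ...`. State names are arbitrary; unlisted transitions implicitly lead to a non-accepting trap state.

A DFA must remember the last 2 symbols (since which symbol is second-to-last isn't known until the input ends). Use one state per possible window of the last ≤2 symbols; accept from those whose window starts with `0`.
7 states suffice.
        0   1  
>  q0   q1  q2 
   q1   q3  q4 
   q2   q5  q6 
 * q3   q3  q4 
 * q4   q5  q6 
   q5   q3  q4 
   q6   q5  q6 
(> = start, * = accepting)

start=q0 accept=q3,q4 q0-0->q1 q0-1->q2 q1-0->q3 q1-1->q4 q2-0->q5 q2-1->q6 q3-0->q3 q3-1->q4 q4-0->q5 q4-1->q6 q5-0->q3 q5-1->q4 q6-0->q5 q6-1->q6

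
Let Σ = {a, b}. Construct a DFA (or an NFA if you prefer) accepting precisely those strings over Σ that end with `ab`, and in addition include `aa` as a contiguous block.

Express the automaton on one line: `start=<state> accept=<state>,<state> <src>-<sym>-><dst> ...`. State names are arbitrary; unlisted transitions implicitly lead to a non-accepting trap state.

start=q0 accept=q4 q0-a->q1 q0-b->q0 q1-a->q2 q1-b->q3 q2-a->q2 q2-b->q4 q3-a->q1 q3-b->q0 q4-a->q2 q4-b->q5 q5-a->q2 q5-b->q5

Build one automaton per condition and run them in lockstep. One (3 states) tracks how much of the suffix `ab` has currently been matched; the other (3 states) tracks whether and how much of `aa` has been seen. Each combined state is a pair, one component from each; accept when both components accept.
        a   b  
>  q0   q1  q0 
   q1   q2  q3 
   q2   q2  q4 
   q3   q1  q0 
 * q4   q2  q5 
   q5   q2  q5 
(> = start, * = accepting)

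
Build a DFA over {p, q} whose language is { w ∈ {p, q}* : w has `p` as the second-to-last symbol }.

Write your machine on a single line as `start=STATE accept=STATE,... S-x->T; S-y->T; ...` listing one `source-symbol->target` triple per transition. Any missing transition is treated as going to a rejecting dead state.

Because acceptance depends on a position counted from the end, the machine has to buffer the most recent 2 symbols. Make each state the string of the last up-to-2 symbols read; on input `x` shift the window left and append `x`. Accept when the buffered window has length 2 and begins with `p`.
A 7-state machine:
       p  q 
>  A   B  C 
   B   D  E 
   C   F  G 
 * D   D  E 
 * E   F  G 
   F   D  E 
   G   F  G 
(> = start, * = accepting)

start=A; accept=D,E; A-p->B; A-q->C; B-p->D; B-q->E; C-p->F; C-q->G; D-p->D; D-q->E; E-p->F; E-q->G; F-p->D; F-q->E; G-p->F; G-q->G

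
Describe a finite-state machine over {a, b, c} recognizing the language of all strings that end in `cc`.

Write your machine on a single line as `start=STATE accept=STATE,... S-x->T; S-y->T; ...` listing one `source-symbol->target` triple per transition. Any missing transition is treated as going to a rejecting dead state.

Remember how much of `cc` the current input suffix matches. State q0 means no match yet; q1 means the last symbol is `c`; q2 means the last 2 symbols are `cc`. Only q2 accepts. On a mismatch, fall back to the longest proper suffix that is still a prefix of `cc`.
        a   b   c  
>  q0   q0  q0  q1 
   q1   q0  q0  q2 
 * q2   q0  q0  q2 
(> = start, * = accepting)

start=q0; accept=q2; q0-a->q0; q0-b->q0; q0-c->q1; q1-a->q0; q1-b->q0; q1-c->q2; q2-a->q0; q2-b->q0; q2-c->q2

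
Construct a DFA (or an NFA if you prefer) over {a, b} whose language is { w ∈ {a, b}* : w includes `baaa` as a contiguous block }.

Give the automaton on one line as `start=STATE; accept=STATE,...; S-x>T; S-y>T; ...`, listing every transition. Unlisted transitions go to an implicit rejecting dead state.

start=s0; accept=s4; s0-a>s0; s0-b>s1; s1-a>s2; s1-b>s1; s2-a>s3; s2-b>s1; s3-a>s4; s3-b>s1; s4-a>s4; s4-b>s4

States s0..s3 record the length of the longest prefix of `baaa` that matches the current input suffix. Reaching s4 means `baaa` has been seen, and we stay there forever. Accept from s4.
        a   b  
>  s0   s0  s1 
   s1   s2  s1 
   s2   s3  s1 
   s3   s4  s1 
 * s4   s4  s4 
(> = start, * = accepting)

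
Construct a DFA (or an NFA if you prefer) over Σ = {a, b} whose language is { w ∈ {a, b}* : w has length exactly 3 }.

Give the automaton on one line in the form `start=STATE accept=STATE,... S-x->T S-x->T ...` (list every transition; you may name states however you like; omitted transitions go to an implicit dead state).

start=s0 accept=s3 s0-a->s1 s0-b->s1 s1-a->s2 s1-b->s2 s2-a->s3 s2-b->s3 s3-a->s4 s3-b->s4 s4-a->s4 s4-b->s4

Count input length up to 4: every symbol moves from s0 toward s4, which means 'more than 3' and absorbs. Accept from {s3}.
5 states suffice.
        a   b  
>  s0   s1  s1 
   s1   s2  s2 
   s2   s3  s3 
 * s3   s4  s4 
   s4   s4  s4 
(> = start, * = accepting)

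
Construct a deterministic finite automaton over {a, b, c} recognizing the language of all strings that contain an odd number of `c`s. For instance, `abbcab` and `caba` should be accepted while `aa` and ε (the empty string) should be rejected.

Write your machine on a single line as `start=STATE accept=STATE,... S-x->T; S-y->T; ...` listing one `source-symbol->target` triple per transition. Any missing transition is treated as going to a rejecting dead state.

Keep the running count of `c`s modulo 2: each `c` advances along the cycle S0 → S1 → S0 while other symbols loop. Accept at S1.
        a   b   c  
>  S0   S0  S0  S1 
 * S1   S1  S1  S0 
(> = start, * = accepting)

start=S0; accept=S1; S0-a->S0; S0-b->S0; S0-c->S1; S1-a->S1; S1-b->S1; S1-c->S0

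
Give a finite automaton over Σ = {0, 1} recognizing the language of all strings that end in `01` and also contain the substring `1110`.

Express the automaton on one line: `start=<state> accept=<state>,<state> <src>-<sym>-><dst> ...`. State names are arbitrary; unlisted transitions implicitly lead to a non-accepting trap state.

start=q0 accept=q7 q0-0->q1 q0-1->q2 q1-0->q1 q1-1->q3 q2-0->q1 q2-1->q4 q3-0->q1 q3-1->q4 q4-0->q1 q4-1->q5 q5-0->q6 q5-1->q5 q6-0->q6 q6-1->q7 q7-0->q6 q7-1->q8 q8-0->q6 q8-1->q8

Handle the two conditions separately and then intersect. One (3 states) tracks how much of the suffix `01` has currently been matched; the other (5 states) tracks whether and how much of `1110` has been seen. Each combined state is a pair, one component from each; accept when both components accept.
        0   1  
>  q0   q1  q2 
   q1   q1  q3 
   q2   q1  q4 
   q3   q1  q4 
   q4   q1  q5 
   q5   q6  q5 
   q6   q6  q7 
 * q7   q6  q8 
   q8   q6  q8 
(> = start, * = accepting)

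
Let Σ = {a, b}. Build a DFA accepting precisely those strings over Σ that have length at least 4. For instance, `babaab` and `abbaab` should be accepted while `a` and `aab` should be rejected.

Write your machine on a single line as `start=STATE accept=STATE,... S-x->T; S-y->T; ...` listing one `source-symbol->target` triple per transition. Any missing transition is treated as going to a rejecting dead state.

start=q0; accept=q4,q5; q0-a->q1; q0-b->q1; q1-a->q2; q1-b->q2; q2-a->q3; q2-b->q3; q3-a->q4; q3-b->q4; q4-a->q5; q4-b->q5; q5-a->q5; q5-b->q5

Count input length up to 5: every symbol moves from q0 toward q5, which means 'more than 4' and absorbs. Accept from {q4, q5}.
A 6-state machine:
        a   b  
>  q0   q1  q1 
   q1   q2  q2 
   q2   q3  q3 
   q3   q4  q4 
 * q4   q5  q5 
 * q5   q5  q5 
(> = start, * = accepting)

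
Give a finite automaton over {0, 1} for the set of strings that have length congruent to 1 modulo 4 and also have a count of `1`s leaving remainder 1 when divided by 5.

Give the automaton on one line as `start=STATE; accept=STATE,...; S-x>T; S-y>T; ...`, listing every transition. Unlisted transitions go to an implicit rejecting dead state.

start=q0; accept=q2; q0-0>q1; q0-1>q2; q1-0>q3; q1-1>q4; q2-0>q4; q2-1>q5; q3-0>q6; q3-1>q7; q4-0>q7; q4-1>q8; q5-0>q8; q5-1>q9; q6-0>q0; q6-1>q10; q7-0>q10; q7-1>q11; q8-0>q11; q8-1>q12; q9-0>q12; q9-1>q13; q10-0>q2; q10-1>q14; q11-0>q14; q11-1>q15; q12-0>q15; q12-1>q16; q13-0>q16; q13-1>q1; q14-0>q5; q14-1>q17; q15-0>q17; q15-1>q18; q16-0>q18; q16-1>q3; q17-0>q9; q17-1>q19; q18-0>q19; q18-1>q6; q19-0>q13; q19-1>q0

Run two small machines in parallel and take their product. One (4 states) tracks the input length modulo 4; the other (5 states) tracks the count of `1`s modulo 5. Each combined state is a pair, one component from each; accept when both components accept.
A 20-state machine:
          0    1  
>  q0     q1   q2 
   q1     q3   q4 
 * q2     q4   q5 
   q3     q6   q7 
   q4     q7   q8 
   q5     q8   q9 
   q6     q0  q10 
   q7    q10  q11 
   q8    q11  q12 
   q9    q12  q13 
   q10    q2  q14 
   q11   q14  q15 
   q12   q15  q16 
   q13   q16   q1 
   q14    q5  q17 
   q15   q17  q18 
   q16   q18   q3 
   q17    q9  q19 
   q18   q19   q6 
   q19   q13   q0 
(> = start, * = accepting)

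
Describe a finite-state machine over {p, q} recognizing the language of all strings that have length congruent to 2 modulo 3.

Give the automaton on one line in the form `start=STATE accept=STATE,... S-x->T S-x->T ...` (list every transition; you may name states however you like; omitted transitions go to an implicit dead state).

start=s0 accept=s2 s0-p->s1 s0-q->s1 s1-p->s2 s1-q->s2 s2-p->s0 s2-q->s0

Only the length mod 3 matters, so use a 3-cycle: from any state, every input symbol moves to the next state, wrapping s2 back to s0. Mark s2 accepting.
With 3 states:
        p   q  
>  s0   s1  s1 
   s1   s2  s2 
 * s2   s0  s0 
(> = start, * = accepting)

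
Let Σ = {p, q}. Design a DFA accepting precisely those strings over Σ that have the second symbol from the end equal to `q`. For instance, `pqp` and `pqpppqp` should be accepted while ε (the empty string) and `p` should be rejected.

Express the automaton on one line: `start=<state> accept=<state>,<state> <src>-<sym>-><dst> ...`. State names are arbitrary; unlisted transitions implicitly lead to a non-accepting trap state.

Because acceptance depends on a position counted from the end, the machine has to buffer the most recent 2 symbols. Make each state the string of the last up-to-2 symbols read; on input `x` shift the window left and append `x`. Accept when the buffered window has length 2 and begins with `q`.
        p   q  
>  S0   S1  S2 
   S1   S3  S4 
   S2   S5  S6 
   S3   S3  S4 
   S4   S5  S6 
 * S5   S3  S4 
 * S6   S5  S6 
(> = start, * = accepting)

start=S0 accept=S5,S6 S0-p->S1 S0-q->S2 S1-p->S3 S1-q->S4 S2-p->S5 S2-q->S6 S3-p->S3 S3-q->S4 S4-p->S5 S4-q->S6 S5-p->S3 S5-q->S4 S6-p->S5 S6-q->S6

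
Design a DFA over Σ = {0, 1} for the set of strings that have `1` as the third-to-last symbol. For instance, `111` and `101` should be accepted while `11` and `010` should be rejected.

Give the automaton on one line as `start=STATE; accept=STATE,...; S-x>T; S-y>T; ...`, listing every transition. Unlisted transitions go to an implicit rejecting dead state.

Because acceptance depends on a position counted from the end, the machine has to buffer the most recent 3 symbols. Make each state the string of the last up-to-3 symbols read; on input `x` shift the window left and append `x`. Accept when the buffered window has length 3 and begins with `1`.
          0    1  
>  S0     S1   S2 
   S1     S3   S4 
   S2     S5   S6 
   S3     S7   S8 
   S4     S9  S10 
   S5    S11  S12 
   S6    S13  S14 
   S7     S7   S8 
   S8     S9  S10 
   S9    S11  S12 
   S10   S13  S14 
 * S11    S7   S8 
 * S12    S9  S10 
 * S13   S11  S12 
 * S14   S13  S14 
(> = start, * = accepting)

start=S0; accept=S11,S12,S13,S14; S0-0>S1; S0-1>S2; S1-0>S3; S1-1>S4; S2-0>S5; S2-1>S6; S3-0>S7; S3-1>S8; S4-0>S9; S4-1>S10; S5-0>S11; S5-1>S12; S6-0>S13; S6-1>S14; S7-0>S7; S7-1>S8; S8-0>S9; S8-1>S10; S9-0>S11; S9-1>S12; S10-0>S13; S10-1>S14; S11-0>S7; S11-1>S8; S12-0>S9; S12-1>S10; S13-0>S11; S13-1>S12; S14-0>S13; S14-1>S14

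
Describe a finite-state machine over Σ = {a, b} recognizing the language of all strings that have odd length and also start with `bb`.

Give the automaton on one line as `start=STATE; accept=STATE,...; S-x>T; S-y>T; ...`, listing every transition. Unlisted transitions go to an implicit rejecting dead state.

start=s0; accept=s4; s0-a>s1; s0-b>s2; s1-a>s1; s1-b>s1; s2-a>s1; s2-b>s3; s3-a>s4; s3-b>s4; s4-a>s3; s4-b>s3

Handle the two conditions separately and then intersect. One (2 states) tracks the input length modulo 2; the other (4 states) tracks whether the input so far still matches the prefix `bb`. Each combined state is a pair, one component from each; accept when both components accept. Equivalent product states are then merged.
With 5 states:
        a   b  
>  s0   s1  s2 
   s1   s1  s1 
   s2   s1  s3 
   s3   s4  s4 
 * s4   s3  s3 
(> = start, * = accepting)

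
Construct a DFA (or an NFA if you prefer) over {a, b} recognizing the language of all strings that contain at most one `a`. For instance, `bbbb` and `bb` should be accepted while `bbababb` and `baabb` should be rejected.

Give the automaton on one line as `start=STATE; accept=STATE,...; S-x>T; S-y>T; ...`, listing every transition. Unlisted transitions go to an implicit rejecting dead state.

Count `a`s, saturating at 2: state q0 means no `a` yet, q1 means one `a` seen, q2 means more than one. Each `a` increments (capped at q2); other symbols loop. Accept from {q0, q1}.
        a   b  
>* q0   q1  q0 
 * q1   q2  q1 
   q2   q2  q2 
(> = start, * = accepting)

start=q0; accept=q0,q1; q0-a>q1; q0-b>q0; q1-a>q2; q1-b>q1; q2-a>q2; q2-b>q2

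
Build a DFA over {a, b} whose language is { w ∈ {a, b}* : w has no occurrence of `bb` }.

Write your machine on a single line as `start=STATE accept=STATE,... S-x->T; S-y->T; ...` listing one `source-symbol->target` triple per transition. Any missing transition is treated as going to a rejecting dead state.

start=s0; accept=s0,s1; s0-a->s0; s0-b->s1; s1-a->s0; s1-b->s2; s2-a->s2; s2-b->s2

Track partial matches of the forbidden pattern `bb`. State s2 is a dead state reached once `bb` has occurred; every other state accepts. s0 means no part of `bb` is currently matched.
3 states suffice.
        a   b  
>* s0   s0  s1 
 * s1   s0  s2 
   s2   s2  s2 
(> = start, * = accepting)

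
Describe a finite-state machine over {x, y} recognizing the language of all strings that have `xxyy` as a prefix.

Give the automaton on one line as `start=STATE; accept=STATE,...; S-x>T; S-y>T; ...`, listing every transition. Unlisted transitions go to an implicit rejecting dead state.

start=q0; accept=q4; q0-x>q1; q0-y>q5; q1-x>q2; q1-y>q5; q2-x>q5; q2-y>q3; q3-x>q5; q3-y>q4; q4-x>q4; q4-y>q4; q5-x>q5; q5-y>q5

Check the first 4 symbols one by one: q0 through q3 record how many have matched `xxyy` so far; any wrong symbol goes to the dead state q5. After all 4 match we enter the accepting sink q4.
A 6-state machine:
        x   y  
>  q0   q1  q5 
   q1   q2  q5 
   q2   q5  q3 
   q3   q5  q4 
 * q4   q4  q4 
   q5   q5  q5 
(> = start, * = accepting)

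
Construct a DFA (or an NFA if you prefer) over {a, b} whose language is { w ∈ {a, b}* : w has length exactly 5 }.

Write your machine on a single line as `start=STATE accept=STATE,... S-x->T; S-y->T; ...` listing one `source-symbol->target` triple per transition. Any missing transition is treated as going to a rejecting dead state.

start=S0; accept=S5; S0-a->S1; S0-b->S1; S1-a->S2; S1-b->S2; S2-a->S3; S2-b->S3; S3-a->S4; S3-b->S4; S4-a->S5; S4-b->S5; S5-a->S6; S5-b->S6; S6-a->S6; S6-b->S6

We only need to distinguish lengths 0, 1, …, 5, and '>5'. Chain S0 → S1 → S2 → S3 → S4 → S5 → S6 on every symbol, with S6 looping. Accepting states: {S5}.
With 7 states:
        a   b  
>  S0   S1  S1 
   S1   S2  S2 
   S2   S3  S3 
   S3   S4  S4 
   S4   S5  S5 
 * S5   S6  S6 
   S6   S6  S6 
(> = start, * = accepting)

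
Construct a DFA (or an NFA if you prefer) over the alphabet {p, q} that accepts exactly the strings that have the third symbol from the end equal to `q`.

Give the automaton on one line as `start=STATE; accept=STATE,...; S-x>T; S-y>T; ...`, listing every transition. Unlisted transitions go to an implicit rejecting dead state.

start=A; accept=L,M,N,O; A-p>B; A-q>C; B-p>D; B-q>E; C-p>F; C-q>G; D-p>H; D-q>I; E-p>J; E-q>K; F-p>L; F-q>M; G-p>N; G-q>O; H-p>H; H-q>I; I-p>J; I-q>K; J-p>L; J-q>M; K-p>N; K-q>O; L-p>H; L-q>I; M-p>J; M-q>K; N-p>L; N-q>M; O-p>N; O-q>O

Because acceptance depends on a position counted from the end, the machine has to buffer the most recent 3 symbols. Make each state the string of the last up-to-3 symbols read; on input `x` shift the window left and append `x`. Accept when the buffered window has length 3 and begins with `q`.
A 15-state machine:
       p  q 
>  A   B  C 
   B   D  E 
   C   F  G 
   D   H  I 
   E   J  K 
   F   L  M 
   G   N  O 
   H   H  I 
   I   J  K 
   J   L  M 
   K   N  O 
 * L   H  I 
 * M   J  K 
 * N   L  M 
 * O   N  O 
(> = start, * = accepting)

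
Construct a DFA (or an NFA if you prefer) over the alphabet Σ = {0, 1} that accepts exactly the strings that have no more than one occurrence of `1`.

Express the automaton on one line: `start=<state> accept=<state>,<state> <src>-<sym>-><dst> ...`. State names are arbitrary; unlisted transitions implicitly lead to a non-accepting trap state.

Only the number of `1`s matters, and only up to 2. Make a chain A → B → C advanced by each `1` (with C absorbing); every other symbol self-loops. The accepting set is {A, B}.
3 states suffice.
       0  1 
>* A   A  B 
 * B   B  C 
   C   C  C 
(> = start, * = accepting)

start=A accept=A,B A-0->A A-1->B B-0->B B-1->C C-0->C C-1->C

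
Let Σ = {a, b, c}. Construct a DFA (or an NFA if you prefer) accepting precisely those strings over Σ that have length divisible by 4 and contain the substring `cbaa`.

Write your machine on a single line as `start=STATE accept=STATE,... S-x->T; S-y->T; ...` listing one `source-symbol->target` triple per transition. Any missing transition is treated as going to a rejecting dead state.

start=q0; accept=q13; q0-a->q1; q0-b->q1; q0-c->q2; q1-a->q3; q1-b->q3; q1-c->q4; q2-a->q3; q2-b->q5; q2-c->q4; q3-a->q6; q3-b->q6; q3-c->q7; q4-a->q6; q4-b->q8; q4-c->q7; q5-a->q9; q5-b->q6; q5-c->q7; q6-a->q0; q6-b->q0; q6-c->q10; q7-a->q0; q7-b->q11; q7-c->q10; q8-a->q12; q8-b->q0; q8-c->q10; q9-a->q13; q9-b->q0; q9-c->q10; q10-a->q1; q10-b->q14; q10-c->q2; q11-a->q15; q11-b->q1; q11-c->q2; q12-a->q16; q12-b->q1; q12-c->q2; q13-a->q16; q13-b->q16; q13-c->q16; q14-a->q17; q14-b->q3; q14-c->q4; q15-a->q18; q15-b->q3; q15-c->q4; q16-a->q18; q16-b->q18; q16-c->q18; q17-a->q19; q17-b->q6; q17-c->q7; q18-a->q19; q18-b->q19; q18-c->q19; q19-a->q13; q19-b->q13; q19-c->q13

Handle the two conditions separately and then intersect. One (4 states) tracks the input length modulo 4; the other (5 states) tracks whether and how much of `cbaa` has been seen. Each combined state is a pair, one component from each; accept when both components accept.
With 20 states:
          a    b    c  
>  q0     q1   q1   q2 
   q1     q3   q3   q4 
   q2     q3   q5   q4 
   q3     q6   q6   q7 
   q4     q6   q8   q7 
   q5     q9   q6   q7 
   q6     q0   q0  q10 
   q7     q0  q11  q10 
   q8    q12   q0  q10 
   q9    q13   q0  q10 
   q10    q1  q14   q2 
   q11   q15   q1   q2 
   q12   q16   q1   q2 
 * q13   q16  q16  q16 
   q14   q17   q3   q4 
   q15   q18   q3   q4 
   q16   q18  q18  q18 
   q17   q19   q6   q7 
   q18   q19  q19  q19 
   q19   q13  q13  q13 
(> = start, * = accepting)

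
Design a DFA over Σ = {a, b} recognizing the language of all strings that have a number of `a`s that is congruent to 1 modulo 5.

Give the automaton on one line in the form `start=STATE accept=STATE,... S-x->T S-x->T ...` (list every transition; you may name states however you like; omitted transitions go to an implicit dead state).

Keep the running count of `a`s modulo 5: each `a` advances along the cycle S0 → S1 → S2 → S3 → S4 → S0 while other symbols loop. Accept at S1.
5 states suffice.
        a   b  
>  S0   S1  S0 
 * S1   S2  S1 
   S2   S3  S2 
   S3   S4  S3 
   S4   S0  S4 
(> = start, * = accepting)

start=S0 accept=S1 S0-a->S1 S0-b->S0 S1-a->S2 S1-b->S1 S2-a->S3 S2-b->S2 S3-a->S4 S3-b->S3 S4-a->S0 S4-b->S4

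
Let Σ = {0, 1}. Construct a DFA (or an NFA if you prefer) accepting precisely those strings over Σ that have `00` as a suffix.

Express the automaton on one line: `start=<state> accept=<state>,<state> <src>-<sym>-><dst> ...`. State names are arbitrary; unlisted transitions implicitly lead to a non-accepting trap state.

Remember how much of `00` the current input suffix matches. State A means no match yet; B means the last symbol is `0`; C means the last 2 symbols are `00`. Only C accepts. On a mismatch, fall back to the longest proper suffix that is still a prefix of `00`.
A 3-state machine:
       0  1 
>  A   B  A 
   B   C  A 
 * C   C  A 
(> = start, * = accepting)

start=A accept=C A-0->B A-1->A B-0->C B-1->A C-0->C C-1->A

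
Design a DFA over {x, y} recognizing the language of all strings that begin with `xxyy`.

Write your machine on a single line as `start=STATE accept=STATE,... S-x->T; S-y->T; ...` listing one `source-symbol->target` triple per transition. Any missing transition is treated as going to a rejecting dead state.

Walk along `xxyy` while the input agrees: from A take `x` to B, and so on. Any deviation drops to the rejecting sink F. Once E is reached the prefix is confirmed and every continuation is accepted.
       x  y 
>  A   B  F 
   B   C  F 
   C   F  D 
   D   F  E 
 * E   E  E 
   F   F  F 
(> = start, * = accepting)

start=A; accept=E; A-x->B; A-y->F; B-x->C; B-y->F; C-x->F; C-y->D; D-x->F; D-y->E; E-x->E; E-y->E; F-x->F; F-y->F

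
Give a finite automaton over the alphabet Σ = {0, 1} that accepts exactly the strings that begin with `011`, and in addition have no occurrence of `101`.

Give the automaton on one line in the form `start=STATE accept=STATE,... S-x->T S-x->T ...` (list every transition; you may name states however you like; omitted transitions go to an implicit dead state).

Handle the two conditions separately and then intersect. One (5 states) tracks whether the input so far still matches the prefix `011`; the other (4 states) tracks partial matches of the forbidden pattern `101`. Each combined state is a pair, one component from each; accept when both components accept. Minimizing collapses redundant product states.
       0  1 
>  A   B  C 
   B   C  D 
   C   C  C 
   D   C  E 
 * E   F  E 
 * F   G  C 
 * G   G  E 
(> = start, * = accepting)

start=A accept=E,F,G A-0->B A-1->C B-0->C B-1->D C-0->C C-1->C D-0->C D-1->E E-0->F E-1->E F-0->G F-1->C G-0->G G-1->E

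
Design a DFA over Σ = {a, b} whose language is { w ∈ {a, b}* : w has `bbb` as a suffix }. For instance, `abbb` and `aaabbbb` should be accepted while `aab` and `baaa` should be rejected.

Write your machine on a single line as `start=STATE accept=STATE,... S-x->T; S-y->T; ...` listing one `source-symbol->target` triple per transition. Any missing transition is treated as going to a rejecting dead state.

Remember how much of `bbb` the current input suffix matches. State S0 means no match yet; S1 means the last symbol is `b`; S2 means the last 2 symbols are `bb`; S3 means the last 3 symbols are `bbb`. Only S3 accepts. On a mismatch, fall back to the longest proper suffix that is still a prefix of `bbb`.
With 4 states:
        a   b  
>  S0   S0  S1 
   S1   S0  S2 
   S2   S0  S3 
 * S3   S0  S3 
(> = start, * = accepting)

start=S0; accept=S3; S0-a->S0; S0-b->S1; S1-a->S0; S1-b->S2; S2-a->S0; S2-b->S3; S3-a->S0; S3-b->S3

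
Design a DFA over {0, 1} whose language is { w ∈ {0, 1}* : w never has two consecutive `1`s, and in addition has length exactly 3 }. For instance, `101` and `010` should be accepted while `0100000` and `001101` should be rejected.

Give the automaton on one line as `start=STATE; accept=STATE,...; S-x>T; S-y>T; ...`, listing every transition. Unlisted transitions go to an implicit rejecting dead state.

start=q0; accept=q6,q7; q0-0>q1; q0-1>q2; q1-0>q3; q1-1>q4; q2-0>q3; q2-1>q5; q3-0>q6; q3-1>q7; q4-0>q6; q4-1>q8; q5-0>q8; q5-1>q8; q6-0>q9; q6-1>q10; q7-0>q9; q7-1>q11; q8-0>q11; q8-1>q11; q9-0>q9; q9-1>q10; q10-0>q9; q10-1>q11; q11-0>q11; q11-1>q11

Run two small machines in parallel and take their product. The first has 3 states tracking partial matches of the forbidden pattern `11`; the second has 5 states tracking the input length, saturating at 4. A product state is a pair (one from each), accepting exactly when both do.
          0    1  
>  q0     q1   q2 
   q1     q3   q4 
   q2     q3   q5 
   q3     q6   q7 
   q4     q6   q8 
   q5     q8   q8 
 * q6     q9  q10 
 * q7     q9  q11 
   q8    q11  q11 
   q9     q9  q10 
   q10    q9  q11 
   q11   q11  q11 
(> = start, * = accepting)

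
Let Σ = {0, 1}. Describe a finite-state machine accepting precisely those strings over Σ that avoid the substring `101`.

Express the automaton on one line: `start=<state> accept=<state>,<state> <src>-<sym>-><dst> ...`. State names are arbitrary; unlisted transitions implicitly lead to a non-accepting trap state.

start=q0 accept=q0,q1,q2 q0-0->q0 q0-1->q1 q1-0->q2 q1-1->q1 q2-0->q0 q2-1->q3 q3-0->q3 q3-1->q3

Track partial matches of the forbidden pattern `101`. State q3 is a dead state reached once `101` has occurred; every other state accepts. q0 means no part of `101` is currently matched.
        0   1  
>* q0   q0  q1 
 * q1   q2  q1 
 * q2   q0  q3 
   q3   q3  q3 
(> = start, * = accepting)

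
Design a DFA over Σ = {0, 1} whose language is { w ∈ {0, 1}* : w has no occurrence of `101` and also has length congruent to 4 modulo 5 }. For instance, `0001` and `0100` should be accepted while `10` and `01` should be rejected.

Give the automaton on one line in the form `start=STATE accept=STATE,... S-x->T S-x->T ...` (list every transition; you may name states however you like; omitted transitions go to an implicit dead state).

start=A accept=K,L,M A-0->B A-1->C B-0->D B-1->E C-0->F C-1->E D-0->G D-1->H E-0->I E-1->H F-0->G F-1->J G-0->K G-1->L H-0->M H-1->L I-0->K I-1->J J-0->J J-1->J K-0->A K-1->N L-0->O L-1->N M-0->A M-1->J N-0->P N-1->C O-0->B O-1->J P-0->D P-1->J

Run two small machines in parallel and take their product. The first has 4 states tracking partial matches of the forbidden pattern `101`; the second has 5 states tracking the input length modulo 5. A product state is a pair (one from each), accepting exactly when both do. After merging equivalent states the machine shrinks.
With 16 states:
       0  1 
>  A   B  C 
   B   D  E 
   C   F  E 
   D   G  H 
   E   I  H 
   F   G  J 
   G   K  L 
   H   M  L 
   I   K  J 
   J   J  J 
 * K   A  N 
 * L   O  N 
 * M   A  J 
   N   P  C 
   O   B  J 
   P   D  J 
(> = start, * = accepting)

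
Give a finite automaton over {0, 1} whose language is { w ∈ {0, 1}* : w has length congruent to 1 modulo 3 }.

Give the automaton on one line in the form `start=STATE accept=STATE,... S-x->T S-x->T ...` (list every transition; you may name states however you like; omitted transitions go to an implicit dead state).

start=q0 accept=q1 q0-0->q1 q0-1->q1 q1-0->q2 q1-1->q2 q2-0->q0 q2-1->q0

Count input length modulo 3: every symbol advances one step around the cycle q0 → q1 → q2 → q0. Accept at q1.
With 3 states:
        0   1  
>  q0   q1  q1 
 * q1   q2  q2 
   q2   q0  q0 
(> = start, * = accepting)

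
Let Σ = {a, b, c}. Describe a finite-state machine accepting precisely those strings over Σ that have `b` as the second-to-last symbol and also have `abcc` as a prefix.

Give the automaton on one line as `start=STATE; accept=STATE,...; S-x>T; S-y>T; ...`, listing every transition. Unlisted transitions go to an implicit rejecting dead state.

Handle the two conditions separately and then intersect. The first has 13 states tracking the last 2 symbols read; the second has 6 states tracking whether the input so far still matches the prefix `abcc`. A product state is a pair (one from each), accepting exactly when both do.
A 24-state machine:
          a    b    c  
>  q0     q1   q2   q3 
   q1     q4   q5   q6 
   q2     q7   q8   q9 
   q3    q10  q11  q12 
   q4     q4  q13   q6 
   q5     q7   q8  q14 
   q6    q10  q11  q12 
   q7     q4  q13   q6 
   q8     q7   q8   q9 
   q9    q10  q11  q12 
   q10    q4  q13   q6 
   q11    q7   q8   q9 
   q12   q10  q11  q12 
   q13    q7   q8   q9 
   q14   q10  q11  q15 
   q15   q16  q17  q15 
   q16   q18  q19  q20 
   q17   q21  q22  q23 
   q18   q18  q19  q20 
   q19   q21  q22  q23 
   q20   q16  q17  q15 
 * q21   q18  q19  q20 
 * q22   q21  q22  q23 
 * q23   q16  q17  q15 
(> = start, * = accepting)

start=q0; accept=q21,q22,q23; q0-a>q1; q0-b>q2; q0-c>q3; q1-a>q4; q1-b>q5; q1-c>q6; q2-a>q7; q2-b>q8; q2-c>q9; q3-a>q10; q3-b>q11; q3-c>q12; q4-a>q4; q4-b>q13; q4-c>q6; q5-a>q7; q5-b>q8; q5-c>q14; q6-a>q10; q6-b>q11; q6-c>q12; q7-a>q4; q7-b>q13; q7-c>q6; q8-a>q7; q8-b>q8; q8-c>q9; q9-a>q10; q9-b>q11; q9-c>q12; q10-a>q4; q10-b>q13; q10-c>q6; q11-a>q7; q11-b>q8; q11-c>q9; q12-a>q10; q12-b>q11; q12-c>q12; q13-a>q7; q13-b>q8; q13-c>q9; q14-a>q10; q14-b>q11; q14-c>q15; q15-a>q16; q15-b>q17; q15-c>q15; q16-a>q18; q16-b>q19; q16-c>q20; q17-a>q21; q17-b>q22; q17-c>q23; q18-a>q18; q18-b>q19; q18-c>q20; q19-a>q21; q19-b>q22; q19-c>q23; q20-a>q16; q20-b>q17; q20-c>q15; q21-a>q18; q21-b>q19; q21-c>q20; q22-a>q21; q22-b>q22; q22-c>q23; q23-a>q16; q23-b>q17; q23-c>q15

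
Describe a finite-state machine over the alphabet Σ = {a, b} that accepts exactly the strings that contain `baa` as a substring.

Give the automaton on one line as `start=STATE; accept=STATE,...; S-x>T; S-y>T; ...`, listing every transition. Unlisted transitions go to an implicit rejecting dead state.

start=s0; accept=s3; s0-a>s0; s0-b>s1; s1-a>s2; s1-b>s1; s2-a>s3; s2-b>s1; s3-a>s3; s3-b>s3

States s0..s2 record the length of the longest prefix of `baa` that matches the current input suffix. Reaching s3 means `baa` has been seen, and we stay there forever. Accept from s3.
        a   b  
>  s0   s0  s1 
   s1   s2  s1 
   s2   s3  s1 
 * s3   s3  s3 
(> = start, * = accepting)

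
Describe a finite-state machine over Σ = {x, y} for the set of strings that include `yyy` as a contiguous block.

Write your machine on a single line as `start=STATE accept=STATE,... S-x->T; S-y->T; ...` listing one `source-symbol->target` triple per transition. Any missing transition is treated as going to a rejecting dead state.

States s0..s2 record the length of the longest prefix of `yyy` that matches the current input suffix. Reaching s3 means `yyy` has been seen, and we stay there forever. Accept from s3.
With 4 states:
        x   y  
>  s0   s0  s1 
   s1   s0  s2 
   s2   s0  s3 
 * s3   s3  s3 
(> = start, * = accepting)

start=s0; accept=s3; s0-x->s0; s0-y->s1; s1-x->s0; s1-y->s2; s2-x->s0; s2-y->s3; s3-x->s3; s3-y->s3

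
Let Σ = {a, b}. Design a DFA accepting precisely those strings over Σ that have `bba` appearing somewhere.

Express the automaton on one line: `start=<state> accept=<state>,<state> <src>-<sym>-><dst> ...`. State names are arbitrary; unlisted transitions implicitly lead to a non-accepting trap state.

Track how much of `bba` has been matched so far: state s0 is no progress, s3 is the absorbing accept state reached once `bba` has occurred. Intermediate states record partial matches; on a mismatch, fall back to the longest reusable overlap.
        a   b  
>  s0   s0  s1 
   s1   s0  s2 
   s2   s3  s2 
 * s3   s3  s3 
(> = start, * = accepting)

start=s0 accept=s3 s0-a->s0 s0-b->s1 s1-a->s0 s1-b->s2 s2-a->s3 s2-b->s2 s3-a->s3 s3-b->s3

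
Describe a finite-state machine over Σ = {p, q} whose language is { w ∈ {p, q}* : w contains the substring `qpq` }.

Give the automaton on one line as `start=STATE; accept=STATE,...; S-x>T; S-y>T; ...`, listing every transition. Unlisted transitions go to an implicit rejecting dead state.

States S0..S2 record the length of the longest prefix of `qpq` that matches the current input suffix. Reaching S3 means `qpq` has been seen, and we stay there forever. Accept from S3.
        p   q  
>  S0   S0  S1 
   S1   S2  S1 
   S2   S0  S3 
 * S3   S3  S3 
(> = start, * = accepting)

start=S0; accept=S3; S0-p>S0; S0-q>S1; S1-p>S2; S1-q>S1; S2-p>S0; S2-q>S3; S3-p>S3; S3-q>S3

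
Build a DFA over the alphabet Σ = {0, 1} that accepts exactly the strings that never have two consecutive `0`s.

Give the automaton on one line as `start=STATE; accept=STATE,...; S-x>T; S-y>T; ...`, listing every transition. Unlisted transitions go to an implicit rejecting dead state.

This is the complement of 'contains `00`'. Use the same substring-matching states — s0 through s2 holding how much of `00` has just been matched — but flip the accepting set: everything except the trap s2 accepts.
A 3-state machine:
        0   1  
>* s0   s1  s0 
 * s1   s2  s0 
   s2   s2  s2 
(> = start, * = accepting)

start=s0; accept=s0,s1; s0-0>s1; s0-1>s0; s1-0>s2; s1-1>s0; s2-0>s2; s2-1>s2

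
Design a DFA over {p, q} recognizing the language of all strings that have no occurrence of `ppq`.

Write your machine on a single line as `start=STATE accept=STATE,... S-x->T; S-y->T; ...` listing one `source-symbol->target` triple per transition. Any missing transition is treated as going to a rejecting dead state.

This is the complement of 'contains `ppq`'. Use the same substring-matching states — A through D holding how much of `ppq` has just been matched — but flip the accepting set: everything except the trap D accepts.
4 states suffice.
       p  q 
>* A   B  A 
 * B   C  A 
 * C   C  D 
   D   D  D 
(> = start, * = accepting)

start=A; accept=A,B,C; A-p->B; A-q->A; B-p->C; B-q->A; C-p->C; C-q->D; D-p->D; D-q->D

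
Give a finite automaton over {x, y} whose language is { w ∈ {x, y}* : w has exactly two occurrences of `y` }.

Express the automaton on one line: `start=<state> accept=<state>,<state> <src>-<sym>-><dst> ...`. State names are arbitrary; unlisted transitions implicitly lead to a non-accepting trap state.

start=S0 accept=S2 S0-x->S0 S0-y->S1 S1-x->S1 S1-y->S2 S2-x->S2 S2-y->S3 S3-x->S3 S3-y->S3

Count `y`s, saturating at 3: states S0 through S2 mean 0 through 2 `y`s seen; S3 means more than 2. Each `y` increments (capped at S3); other symbols loop. Accept from {S2}.
4 states suffice.
        x   y  
>  S0   S0  S1 
   S1   S1  S2 
 * S2   S2  S3 
   S3   S3  S3 
(> = start, * = accepting)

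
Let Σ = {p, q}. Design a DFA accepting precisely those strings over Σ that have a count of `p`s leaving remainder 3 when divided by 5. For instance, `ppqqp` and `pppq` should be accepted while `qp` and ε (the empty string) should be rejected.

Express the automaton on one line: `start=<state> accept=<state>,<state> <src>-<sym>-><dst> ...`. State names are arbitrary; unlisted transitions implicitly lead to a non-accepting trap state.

The only thing that matters is how many `p`s have appeared, reduced mod 5. Use one state per residue: A for 0, …, E for 4. Reading `p` moves to the next residue; anything else stays put. D is accepting.
5 states suffice.
       p  q 
>  A   B  A 
   B   C  B 
   C   D  C 
 * D   E  D 
   E   A  E 
(> = start, * = accepting)

start=A accept=D A-p->B A-q->A B-p->C B-q->B C-p->D C-q->C D-p->E D-q->D E-p->A E-q->E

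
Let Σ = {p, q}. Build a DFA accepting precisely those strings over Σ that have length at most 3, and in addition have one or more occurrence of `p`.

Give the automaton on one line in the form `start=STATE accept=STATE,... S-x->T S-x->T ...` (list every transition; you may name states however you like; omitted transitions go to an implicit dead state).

start=S0 accept=S1,S3,S4,S6,S7 S0-p->S1 S0-q->S2 S1-p->S3 S1-q->S4 S2-p->S4 S2-q->S5 S3-p->S6 S3-q->S6 S4-p->S6 S4-q->S7 S5-p->S7 S5-q->S8 S6-p->S9 S6-q->S9 S7-p->S9 S7-q->S10 S8-p->S10 S8-q->S11 S9-p->S9 S9-q->S9 S10-p->S9 S10-q->S10 S11-p->S10 S11-q->S11

Handle the two conditions separately and then intersect. One (5 states) tracks the input length, saturating at 4; the other (3 states) tracks the count of `p`s, saturating at 2. Each combined state is a pair, one component from each; accept when both components accept.
With 12 states:
          p    q  
>  S0     S1   S2 
 * S1     S3   S4 
   S2     S4   S5 
 * S3     S6   S6 
 * S4     S6   S7 
   S5     S7   S8 
 * S6     S9   S9 
 * S7     S9  S10 
   S8    S10  S11 
   S9     S9   S9 
   S10    S9  S10 
   S11   S10  S11 
(> = start, * = accepting)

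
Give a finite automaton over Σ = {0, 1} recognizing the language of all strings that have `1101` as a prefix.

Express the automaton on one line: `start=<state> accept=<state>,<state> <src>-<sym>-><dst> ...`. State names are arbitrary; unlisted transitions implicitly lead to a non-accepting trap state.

Walk along `1101` while the input agrees: from s0 take `1` to s1, and so on. Any deviation drops to the rejecting sink s5. Once s4 is reached the prefix is confirmed and every continuation is accepted.
With 6 states:
        0   1  
>  s0   s5  s1 
   s1   s5  s2 
   s2   s3  s5 
   s3   s5  s4 
 * s4   s4  s4 
   s5   s5  s5 
(> = start, * = accepting)

start=s0 accept=s4 s0-0->s5 s0-1->s1 s1-0->s5 s1-1->s2 s2-0->s3 s2-1->s5 s3-0->s5 s3-1->s4 s4-0->s4 s4-1->s4 s5-0->s5 s5-1->s5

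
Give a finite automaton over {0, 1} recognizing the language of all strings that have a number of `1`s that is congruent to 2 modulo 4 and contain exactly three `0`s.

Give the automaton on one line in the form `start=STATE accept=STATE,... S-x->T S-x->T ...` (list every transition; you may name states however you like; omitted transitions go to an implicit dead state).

Run two small machines in parallel and take their product. One (4 states) tracks the count of `1`s modulo 4; the other (5 states) tracks the count of `0`s, saturating at 4. Each combined state is a pair, one component from each; accept when both components accept. Equivalent product states are then merged.
       0  1 
>  A   B  C 
   B   D  E 
   C   E  F 
   D   G  H 
   E   H  I 
   F   I  J 
   G   K  L 
   H   L  M 
   I   M  N 
   J   N  A 
   K   K  K 
   L   K  O 
   M   O  P 
   N   P  B 
 * O   K  Q 
   P   Q  D 
   Q   K  G 
(> = start, * = accepting)

start=A accept=O A-0->B A-1->C B-0->D B-1->E C-0->E C-1->F D-0->G D-1->H E-0->H E-1->I F-0->I F-1->J G-0->K G-1->L H-0->L H-1->M I-0->M I-1->N J-0->N J-1->A K-0->K K-1->K L-0->K L-1->O M-0->O M-1->P N-0->P N-1->B O-0->K O-1->Q P-0->Q P-1->D Q-0->K Q-1->G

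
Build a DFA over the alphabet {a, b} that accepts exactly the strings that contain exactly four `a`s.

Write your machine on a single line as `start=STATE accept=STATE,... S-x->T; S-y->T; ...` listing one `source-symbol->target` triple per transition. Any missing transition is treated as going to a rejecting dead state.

start=S0; accept=S4; S0-a->S1; S0-b->S0; S1-a->S2; S1-b->S1; S2-a->S3; S2-b->S2; S3-a->S4; S3-b->S3; S4-a->S5; S4-b->S4; S5-a->S5; S5-b->S5

Only the number of `a`s matters, and only up to 5. Make a chain S0 → S1 → S2 → S3 → S4 → S5 advanced by each `a` (with S5 absorbing); every other symbol self-loops. The accepting set is {S4}.
With 6 states:
        a   b  
>  S0   S1  S0 
   S1   S2  S1 
   S2   S3  S2 
   S3   S4  S3 
 * S4   S5  S4 
   S5   S5  S5 
(> = start, * = accepting)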